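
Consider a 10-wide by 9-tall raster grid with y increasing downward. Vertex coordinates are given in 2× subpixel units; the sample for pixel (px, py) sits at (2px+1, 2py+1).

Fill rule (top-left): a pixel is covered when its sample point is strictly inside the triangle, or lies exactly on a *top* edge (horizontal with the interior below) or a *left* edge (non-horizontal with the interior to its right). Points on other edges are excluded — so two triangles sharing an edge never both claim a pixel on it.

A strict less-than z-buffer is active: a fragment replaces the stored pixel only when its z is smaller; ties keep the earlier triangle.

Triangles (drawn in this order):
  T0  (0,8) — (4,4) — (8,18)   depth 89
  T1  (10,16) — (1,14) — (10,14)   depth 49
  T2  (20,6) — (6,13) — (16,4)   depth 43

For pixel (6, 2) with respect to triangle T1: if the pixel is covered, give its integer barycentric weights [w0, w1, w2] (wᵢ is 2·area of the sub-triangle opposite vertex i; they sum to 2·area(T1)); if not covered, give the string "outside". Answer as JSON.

T0:
  2·area = 72
  edge (0, 8)→(4, 4): d=(4,-4) top-left  bias=+0
  edge (4, 4)→(8, 18): d=(4,14) right/bottom  bias=-1
  edge (8, 18)→(0, 8): d=(-8,-10) top-left  bias=+0
    (3,0)@(7, 1): e=[0,-54,126] → .  [on edge]
    (2,1)@(5, 3): e=[0,-18,90] → .  [on edge]
    (1,2)@(3, 5): e=[0,18,54] → X  [on edge]
    (2,2)@(5, 5): e=[8,-10,74] → .
    (0,3)@(1, 7): e=[0,54,18] → X  [on edge]
    (2,3)@(5, 7): e=[16,-2,58] → .
    (0,4)@(1, 9): e=[8,62,2] → X
    (2,4)@(5, 9): e=[24,6,42] → X
    (3,4)@(7, 9): e=[32,-22,62] → .
    (0,5)@(1, 11): e=[16,70,-14] → .
    (1,5)@(3, 11): e=[24,42,6] → X
    (3,5)@(7, 11): e=[40,-14,46] → .
  covered (10 px):
    . . . . . . . . . .
    . . . . . . . . . .
    . X . . . . . . . .
    X X . . . . . . . .
    X X X . . . . . . .
    . X X . . . . . . .
    . . X . . . . . . .
    . . . X . . . . . .
    . . . . . . . . . .
T1:
  2·area = 18
  edge (10, 16)→(1, 14): d=(-9,-2) top-left  bias=+0
  edge (1, 14)→(10, 14): d=(9,0) top-left  bias=+0
  edge (10, 14)→(10, 16): d=(0,2) right/bottom  bias=-1
    (3,7)@(7, 15): e=[3,9,6] → X
    (4,7)@(9, 15): e=[7,9,2] → X
    (5,7)@(11, 15): e=[11,9,-2] → .
    (3,8)@(7, 17): e=[-15,27,6] → .
    (4,8)@(9, 17): e=[-11,27,2] → .
  covered (2 px):
    . . . . . . . . . .
    . . . . . . . . . .
    . . . . . . . . . .
    . . . . . . . . . .
    . . . . . . . . . .
    . . . . . . . . . .
    . . . . . . . . . .
    . . . X X . . . . .
    . . . . . . . . . .
T2:
  2·area = 56
  edge (20, 6)→(6, 13): d=(-14,7) right/bottom  bias=-1
  edge (6, 13)→(16, 4): d=(10,-9) top-left  bias=+0
  edge (16, 4)→(20, 6): d=(4,2) right/bottom  bias=-1
    (7,2)@(15, 5): e=[49,1,6] → X
    (8,2)@(17, 5): e=[35,19,2] → X
    (9,2)@(19, 5): e=[21,37,-2] → .
    (6,3)@(13, 7): e=[35,3,18] → X
    (9,3)@(19, 7): e=[-7,57,6] → .
    (5,4)@(11, 9): e=[21,5,30] → X
    (7,4)@(15, 9): e=[-7,41,22] → .
    (8,4)@(17, 9): e=[-21,59,18] → .
    (4,5)@(9, 11): e=[7,7,42] → X
    (5,5)@(11, 11): e=[-7,25,38] → .
    (6,5)@(13, 11): e=[-21,43,34] → .
    (4,6)@(9, 13): e=[-21,27,50] → .
  covered (8 px):
    . . . . . . . . . .
    . . . . . . . . . .
    . . . . . . . X X .
    . . . . . . X X X .
    . . . . . X X . . .
    . . . . X . . . . .
    . . . . . . . . . .
    . . . . . . . . . .
    . . . . . . . . . .

Result: "outside"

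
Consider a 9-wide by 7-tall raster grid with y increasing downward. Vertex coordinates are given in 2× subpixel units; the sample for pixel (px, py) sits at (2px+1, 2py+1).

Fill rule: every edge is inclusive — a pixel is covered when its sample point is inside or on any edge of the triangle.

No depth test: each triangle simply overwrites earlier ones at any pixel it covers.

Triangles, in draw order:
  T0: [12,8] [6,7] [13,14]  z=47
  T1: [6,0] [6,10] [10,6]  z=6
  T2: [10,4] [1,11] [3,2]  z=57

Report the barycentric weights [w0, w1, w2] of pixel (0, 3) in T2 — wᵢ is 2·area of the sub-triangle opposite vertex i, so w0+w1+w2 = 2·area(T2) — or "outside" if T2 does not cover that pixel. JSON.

T0:
  2·area = 35  (B↔C swapped to make it positive)
  edge (12, 8)→(13, 14): d=(1,6) inclusive
  edge (13, 14)→(6, 7): d=(-7,-7) inclusive
  edge (6, 7)→(12, 8): d=(6,1) inclusive
    (4,4)@(9, 9): e=[19,7,9] → #
    (5,4)@(11, 9): e=[7,21,7] → #
    (6,4)@(13, 9): e=[-5,35,5] → ·
    (4,5)@(9, 11): e=[21,-7,21] → ·
    (5,5)@(11, 11): e=[9,7,19] → #
    (6,5)@(13, 11): e=[-3,21,17] → ·
    (5,6)@(11, 13): e=[11,-7,31] → ·
  covered (3 px):
    · · · · · · · · ·
    · · · · · · · · ·
    · · · · · · · · ·
    · · · · · · · · ·
    · · · · # # · · ·
    · · · · · # · · ·
    · · · · · · · · ·
T1:
  2·area = 40  (B↔C swapped to make it positive)
  edge (6, 0)→(10, 6): d=(4,6) inclusive
  edge (10, 6)→(6, 10): d=(-4,4) inclusive
  edge (6, 10)→(6, 0): d=(0,-10) inclusive
    (7,0)@(15, 1): e=[-50,0,90] → ·  [on edge]
    (3,1)@(7, 3): e=[6,24,10] → #
    (4,1)@(9, 3): e=[-6,16,30] → ·
    (6,1)@(13, 3): e=[-30,0,70] → ·  [on edge]
    (3,2)@(7, 5): e=[14,16,10] → #
    (4,2)@(9, 5): e=[2,8,30] → #
    (5,2)@(11, 5): e=[-10,0,50] → ·  [on edge]
    (3,3)@(7, 7): e=[22,8,10] → #
    (4,3)@(9, 7): e=[10,0,30] → #  [on edge]
    (5,3)@(11, 7): e=[-2,-8,50] → ·
    (3,4)@(7, 9): e=[30,0,10] → #  [on edge]
    (4,4)@(9, 9): e=[18,-8,30] → ·
    (2,5)@(5, 11): e=[50,0,-10] → ·  [on edge]
    (1,6)@(3, 13): e=[70,0,-30] → ·  [on edge]
  covered (6 px):
    · · · · · · · · ·
    · · · # · · · · ·
    · · · # # · · · ·
    · · · # # · · · ·
    · · · # · · · · ·
    · · · · · · · · ·
    · · · · · · · · ·
T2:
  2·area = 67
  edge (10, 4)→(1, 11): d=(-9,7) inclusive
  edge (1, 11)→(3, 2): d=(2,-9) inclusive
  edge (3, 2)→(10, 4): d=(7,2) inclusive
    (1,1)@(3, 3): e=[58,2,7] → #
    (2,1)@(5, 3): e=[44,20,3] → #
    (3,1)@(7, 3): e=[30,38,-1] → ·
    (1,2)@(3, 5): e=[40,6,21] → #
    (3,2)@(7, 5): e=[12,42,13] → #
    (4,2)@(9, 5): e=[-2,60,9] → ·
    (1,3)@(3, 7): e=[22,10,35] → #
    (3,3)@(7, 7): e=[-6,46,27] → ·
    (1,4)@(3, 9): e=[4,14,49] → #
    (2,4)@(5, 9): e=[-10,32,45] → ·
    (0,5)@(1, 11): e=[0,0,67] → #  [on edge]
    (1,5)@(3, 11): e=[-14,18,63] → ·
  covered (9 px):
    · · · · · · · · ·
    · # # · · · · · ·
    · # # # · · · · ·
    · # # · · · · · ·
    · # · · · · · · ·
    # · · · · · · · ·
    · · · · · · · · ·

Result: "outside"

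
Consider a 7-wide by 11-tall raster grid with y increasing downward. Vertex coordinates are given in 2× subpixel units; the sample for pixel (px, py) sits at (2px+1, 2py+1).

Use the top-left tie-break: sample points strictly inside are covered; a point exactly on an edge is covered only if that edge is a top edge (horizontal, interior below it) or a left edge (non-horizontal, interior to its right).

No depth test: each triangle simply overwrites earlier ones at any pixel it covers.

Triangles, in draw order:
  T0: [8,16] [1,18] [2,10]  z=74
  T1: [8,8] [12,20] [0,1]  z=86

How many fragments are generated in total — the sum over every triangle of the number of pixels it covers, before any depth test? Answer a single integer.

T0:
  2·area = 54
  edge (8, 16)→(1, 18): d=(-7,2) right/bottom  bias=-1
  edge (1, 18)→(2, 10): d=(1,-8) top-left  bias=+0
  edge (2, 10)→(8, 16): d=(6,6) right/bottom  bias=-1
    (0,4)@(1, 9): e=[63,-9,0] → ·  [on edge]
    (1,5)@(3, 11): e=[45,9,0] → ·  [on edge]
    (1,6)@(3, 13): e=[31,11,12] → #
    (2,6)@(5, 13): e=[27,27,0] → ·  [on edge]
    (1,7)@(3, 15): e=[17,13,24] → #
    (2,7)@(5, 15): e=[13,29,12] → #
    (3,7)@(7, 15): e=[9,45,0] → ·  [on edge]
    (1,8)@(3, 17): e=[3,15,36] → #
    (2,8)@(5, 17): e=[-1,31,24] → ·
    (4,8)@(9, 17): e=[-9,63,0] → ·  [on edge]
    (1,9)@(3, 19): e=[-11,17,48] → ·
    (5,9)@(11, 19): e=[-27,81,0] → ·  [on edge]
    (6,10)@(13, 21): e=[-45,99,0] → ·  [on edge]
  covered (4 px):
    · · · · · · ·
    · · · · · · ·
    · · · · · · ·
    · · · · · · ·
    · · · · · · ·
    · · · · · · ·
    · # · · · · ·
    · # # · · · ·
    · # · · · · ·
    · · · · · · ·
    · · · · · · ·
T1:
  2·area = 68
  edge (8, 8)→(12, 20): d=(4,12) right/bottom  bias=-1
  edge (12, 20)→(0, 1): d=(-12,-19) top-left  bias=+0
  edge (0, 1)→(8, 8): d=(8,7) right/bottom  bias=-1
    (1,2)@(3, 5): e=[48,9,11] → #
    (2,2)@(5, 5): e=[24,47,-3] → ·
    (3,2)@(7, 5): e=[0,85,-17] → ·  [on edge]
    (1,3)@(3, 7): e=[56,-15,27] → ·
    (2,3)@(5, 7): e=[32,23,13] → #
    (3,3)@(7, 7): e=[8,61,-1] → ·
    (2,4)@(5, 9): e=[40,-1,29] → ·
    (3,4)@(7, 9): e=[16,37,15] → #
    (4,4)@(9, 9): e=[-8,75,1] → ·
    (3,5)@(7, 11): e=[24,13,31] → #
    (4,5)@(9, 11): e=[0,51,17] → ·  [on edge]
    (3,6)@(7, 13): e=[32,-11,47] → ·
    (5,8)@(11, 17): e=[0,17,51] → ·  [on edge]
  covered (6 px):
    · · · · · · ·
    · · · · · · ·
    · # · · · · ·
    · · # · · · ·
    · · · # · · ·
    · · · # · · ·
    · · · · # · ·
    · · · · # · ·
    · · · · · · ·
    · · · · · · ·
    · · · · · · ·

Answer: 10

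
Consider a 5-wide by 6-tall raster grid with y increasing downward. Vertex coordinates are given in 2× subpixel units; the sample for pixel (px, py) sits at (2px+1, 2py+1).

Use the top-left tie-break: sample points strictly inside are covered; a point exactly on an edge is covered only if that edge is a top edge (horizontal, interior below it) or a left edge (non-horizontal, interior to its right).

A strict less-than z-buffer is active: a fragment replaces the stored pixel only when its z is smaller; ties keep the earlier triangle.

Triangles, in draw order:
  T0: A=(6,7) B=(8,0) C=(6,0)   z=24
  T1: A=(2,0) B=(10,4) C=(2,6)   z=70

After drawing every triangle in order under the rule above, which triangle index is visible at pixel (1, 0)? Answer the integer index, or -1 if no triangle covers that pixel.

T0:
  2·area = 14  (B↔C swapped to make it positive)
  edge (6, 7)→(6, 0): d=(0,-7) top-left  bias=+0
  edge (6, 0)→(8, 0): d=(2,0) top-left  bias=+0
  edge (8, 0)→(6, 7): d=(-2,7) right/bottom  bias=-1
    (3,0)@(7, 1): e=[7,2,5] → █
    (4,0)@(9, 1): e=[21,2,-9] → ·
    (3,1)@(7, 3): e=[7,6,1] → █
    (4,1)@(9, 3): e=[21,6,-13] → ·
    (3,2)@(7, 5): e=[7,10,-3] → ·
  covered (2 px):
    · · · █ ·
    · · · █ ·
    · · · · ·
    · · · · ·
    · · · · ·
    · · · · ·
T1:
  2·area = 48
  edge (2, 0)→(10, 4): d=(8,4) right/bottom  bias=-1
  edge (10, 4)→(2, 6): d=(-8,2) right/bottom  bias=-1
  edge (2, 6)→(2, 0): d=(0,-6) top-left  bias=+0
    (1,0)@(3, 1): e=[4,38,6] → █
    (2,0)@(5, 1): e=[-4,34,18] → ·
    (1,1)@(3, 3): e=[20,22,6] → █
    (2,1)@(5, 3): e=[12,18,18] → █
    (3,1)@(7, 3): e=[4,14,30] → █
    (4,1)@(9, 3): e=[-4,10,42] → ·
    (1,2)@(3, 5): e=[36,6,6] → █
    (3,2)@(7, 5): e=[20,-2,30] → ·
    (1,3)@(3, 7): e=[52,-10,6] → ·
    (2,3)@(5, 7): e=[44,-14,18] → ·
  covered (6 px):
    · █ · · ·
    · █ █ █ ·
    · █ █ · ·
    · · · · ·
    · · · · ·
    · · · · ·

Z-buffer (winner per pixel, '.' = empty):
  . 1 . 0 .
  . 1 1 0 .
  . 1 1 . .
  . . . . .
  . . . . .
  . . . . .

Final: 1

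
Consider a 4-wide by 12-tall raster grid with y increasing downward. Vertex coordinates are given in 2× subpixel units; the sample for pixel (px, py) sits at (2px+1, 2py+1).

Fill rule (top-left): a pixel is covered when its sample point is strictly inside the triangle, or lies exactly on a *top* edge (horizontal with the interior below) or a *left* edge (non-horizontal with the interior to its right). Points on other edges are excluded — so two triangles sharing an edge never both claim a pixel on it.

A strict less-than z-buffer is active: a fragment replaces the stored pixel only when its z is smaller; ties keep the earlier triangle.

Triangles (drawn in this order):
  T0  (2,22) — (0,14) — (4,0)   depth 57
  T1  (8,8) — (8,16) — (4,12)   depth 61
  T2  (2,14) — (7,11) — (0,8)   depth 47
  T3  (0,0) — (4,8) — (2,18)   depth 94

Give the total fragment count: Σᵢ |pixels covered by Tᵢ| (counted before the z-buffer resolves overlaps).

T0:
  2·area = 60
  edge (2, 22)→(0, 14): d=(-2,-8) top-left  bias=+0
  edge (0, 14)→(4, 0): d=(4,-14) top-left  bias=+0
  edge (4, 0)→(2, 22): d=(-2,22) right/bottom  bias=-1
    (1,2)@(3, 5): e=[42,6,12] → █
    (2,2)@(5, 5): e=[58,34,-32] → ·
    (1,3)@(3, 7): e=[38,14,8] → █
    (2,3)@(5, 7): e=[54,42,-36] → ·
    (1,4)@(3, 9): e=[34,22,4] → █
    (2,4)@(5, 9): e=[50,50,-40] → ·
    (0,5)@(1, 11): e=[14,2,44] → █
    (1,5)@(3, 11): e=[30,30,0] → ·  [on edge]
    (0,6)@(1, 13): e=[10,10,40] → █
    (1,6)@(3, 13): e=[26,38,-4] → ·
    (0,7)@(1, 15): e=[6,18,36] → █
    (1,7)@(3, 15): e=[22,46,-8] → ·
  covered (7 px):
    · · · ·
    · · · ·
    · █ · ·
    · █ · ·
    · █ · ·
    █ · · ·
    █ · · ·
    █ · · ·
    █ · · ·
    · · · ·
    · · · ·
    · · · ·
T1:
  2·area = 32
  edge (8, 8)→(8, 16): d=(0,8) right/bottom  bias=-1
  edge (8, 16)→(4, 12): d=(-4,-4) top-left  bias=+0
  edge (4, 12)→(8, 8): d=(4,-4) top-left  bias=+0
    (0,4)@(1, 9): e=[56,0,-24] → ·  [on edge]
    (3,4)@(7, 9): e=[8,24,0] → █  [on edge]
    (1,5)@(3, 11): e=[40,0,-8] → ·  [on edge]
    (2,5)@(5, 11): e=[24,8,0] → █  [on edge]
    (1,6)@(3, 13): e=[40,-8,0] → ·  [on edge]
    (2,6)@(5, 13): e=[24,0,8] → █  [on edge]
    (0,7)@(1, 15): e=[56,-24,0] → ·  [on edge]
    (2,7)@(5, 15): e=[24,-8,16] → ·
    (3,7)@(7, 15): e=[8,0,24] → █  [on edge]
    (3,8)@(7, 17): e=[8,-8,32] → ·
  covered (6 px):
    · · · ·
    · · · ·
    · · · ·
    · · · ·
    · · · █
    · · █ █
    · · █ █
    · · · █
    · · · ·
    · · · ·
    · · · ·
    · · · ·
T2:
  2·area = 36  (B↔C swapped to make it positive)
  edge (2, 14)→(0, 8): d=(-2,-6) top-left  bias=+0
  edge (0, 8)→(7, 11): d=(7,3) right/bottom  bias=-1
  edge (7, 11)→(2, 14): d=(-5,3) right/bottom  bias=-1
    (0,4)@(1, 9): e=[4,4,28] → █
    (1,4)@(3, 9): e=[16,-2,22] → ·
    (0,5)@(1, 11): e=[0,18,18] → █  [on edge]
    (1,5)@(3, 11): e=[12,12,12] → █
    (2,5)@(5, 11): e=[24,6,6] → █
    (3,5)@(7, 11): e=[36,0,0] → ·  [on edge]
    (0,6)@(1, 13): e=[-4,32,8] → ·
    (1,6)@(3, 13): e=[8,26,2] → █
    (2,6)@(5, 13): e=[20,20,-4] → ·
    (1,7)@(3, 15): e=[4,40,-8] → ·
    (1,8)@(3, 17): e=[0,54,-18] → ·  [on edge]
    (2,11)@(5, 23): e=[0,90,-54] → ·  [on edge]
  covered (5 px):
    · · · ·
    · · · ·
    · · · ·
    · · · ·
    █ · · ·
    █ █ █ ·
    · █ · ·
    · · · ·
    · · · ·
    · · · ·
    · · · ·
    · · · ·
T3:
  2·area = 56
  edge (0, 0)→(4, 8): d=(4,8) right/bottom  bias=-1
  edge (4, 8)→(2, 18): d=(-2,10) right/bottom  bias=-1
  edge (2, 18)→(0, 0): d=(-2,-18) top-left  bias=+0
    (0,1)@(1, 3): e=[4,40,12] → █
    (1,1)@(3, 3): e=[-12,20,48] → ·
    (2,1)@(5, 3): e=[-28,0,84] → ·  [on edge]
    (0,2)@(1, 5): e=[12,36,8] → █
    (1,2)@(3, 5): e=[-4,16,44] → ·
    (0,3)@(1, 7): e=[20,32,4] → █
    (1,3)@(3, 7): e=[4,12,40] → █
    (2,3)@(5, 7): e=[-12,-8,76] → ·
    (0,4)@(1, 9): e=[28,28,0] → █  [on edge]
    (2,4)@(5, 9): e=[-4,-12,72] → ·
    (0,5)@(1, 11): e=[36,24,-4] → ·
    (1,5)@(3, 11): e=[20,4,32] → █
    (1,6)@(3, 13): e=[28,0,28] → ·  [on edge]
    (0,11)@(1, 23): e=[84,0,-28] → ·  [on edge]
  covered (7 px):
    · · · ·
    █ · · ·
    █ · · ·
    █ █ · ·
    █ █ · ·
    · █ · ·
    · · · ·
    · · · ·
    · · · ·
    · · · ·
    · · · ·
    · · · ·

Answer: 25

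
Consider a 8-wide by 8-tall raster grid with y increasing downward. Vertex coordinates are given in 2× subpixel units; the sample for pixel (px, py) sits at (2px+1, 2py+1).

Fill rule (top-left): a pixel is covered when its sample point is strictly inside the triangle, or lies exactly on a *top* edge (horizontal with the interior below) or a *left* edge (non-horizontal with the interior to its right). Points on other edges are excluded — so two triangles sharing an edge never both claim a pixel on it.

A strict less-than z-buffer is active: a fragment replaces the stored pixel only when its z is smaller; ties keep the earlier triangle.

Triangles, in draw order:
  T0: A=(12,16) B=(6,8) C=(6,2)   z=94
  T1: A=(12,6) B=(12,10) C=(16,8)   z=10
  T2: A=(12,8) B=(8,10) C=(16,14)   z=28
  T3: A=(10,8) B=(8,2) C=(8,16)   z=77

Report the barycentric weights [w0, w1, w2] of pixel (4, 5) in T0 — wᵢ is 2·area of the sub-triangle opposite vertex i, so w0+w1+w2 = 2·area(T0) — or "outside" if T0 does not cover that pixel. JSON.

T0:
  2·area = 36
  edge (12, 16)→(6, 8): d=(-6,-8) top-left  bias=+0
  edge (6, 8)→(6, 2): d=(0,-6) top-left  bias=+0
  edge (6, 2)→(12, 16): d=(6,14) right/bottom  bias=-1
    (3,2)@(7, 5): e=[26,6,4] → █
    (4,2)@(9, 5): e=[42,18,-24] → ·
    (3,3)@(7, 7): e=[14,6,16] → █
    (4,3)@(9, 7): e=[30,18,-12] → ·
    (3,4)@(7, 9): e=[2,6,28] → █
    (4,4)@(9, 9): e=[18,18,0] → ·  [on edge]
    (3,5)@(7, 11): e=[-10,6,40] → ·
    (4,5)@(9, 11): e=[6,18,12] → █
    (5,5)@(11, 11): e=[22,30,-16] → ·
    (4,6)@(9, 13): e=[-6,18,24] → ·
  covered (4 px):
    · · · · · · · ·
    · · · · · · · ·
    · · · █ · · · ·
    · · · █ · · · ·
    · · · █ · · · ·
    · · · · █ · · ·
    · · · · · · · ·
    · · · · · · · ·
T1:
  2·area = 16  (B↔C swapped to make it positive)
  edge (12, 6)→(16, 8): d=(4,2) right/bottom  bias=-1
  edge (16, 8)→(12, 10): d=(-4,2) right/bottom  bias=-1
  edge (12, 10)→(12, 6): d=(0,-4) top-left  bias=+0
    (6,3)@(13, 7): e=[2,10,4] → █
    (7,3)@(15, 7): e=[-2,6,12] → ·
    (6,4)@(13, 9): e=[10,2,4] → █
    (7,4)@(15, 9): e=[6,-2,12] → ·
    (6,5)@(13, 11): e=[18,-6,4] → ·
  covered (2 px):
    · · · · · · · ·
    · · · · · · · ·
    · · · · · · · ·
    · · · · · · █ ·
    · · · · · · █ ·
    · · · · · · · ·
    · · · · · · · ·
    · · · · · · · ·
T2:
  2·area = 32  (B↔C swapped to make it positive)
  edge (12, 8)→(16, 14): d=(4,6) right/bottom  bias=-1
  edge (16, 14)→(8, 10): d=(-8,-4) top-left  bias=+0
  edge (8, 10)→(12, 8): d=(4,-2) top-left  bias=+0
    (5,4)@(11, 9): e=[10,20,2] → █
    (6,4)@(13, 9): e=[-2,28,6] → ·
    (5,5)@(11, 11): e=[18,4,10] → █
    (6,5)@(13, 11): e=[6,12,14] → █
    (7,5)@(15, 11): e=[-6,20,18] → ·
    (5,6)@(11, 13): e=[26,-12,18] → ·
    (6,6)@(13, 13): e=[14,-4,22] → ·
    (7,6)@(15, 13): e=[2,4,26] → █
    (7,7)@(15, 15): e=[10,-12,34] → ·
  covered (4 px):
    · · · · · · · ·
    · · · · · · · ·
    · · · · · · · ·
    · · · · · · · ·
    · · · · · █ · ·
    · · · · · █ █ ·
    · · · · · · · █
    · · · · · · · ·
T3:
  2·area = 28  (B↔C swapped to make it positive)
  edge (10, 8)→(8, 16): d=(-2,8) right/bottom  bias=-1
  edge (8, 16)→(8, 2): d=(0,-14) top-left  bias=+0
  edge (8, 2)→(10, 8): d=(2,6) right/bottom  bias=-1
    (4,2)@(9, 5): e=[14,14,0] → ·  [on edge]
    (4,3)@(9, 7): e=[10,14,4] → █
    (5,3)@(11, 7): e=[-6,42,-8] → ·
    (4,4)@(9, 9): e=[6,14,8] → █
    (5,4)@(11, 9): e=[-10,42,-4] → ·
    (4,5)@(9, 11): e=[2,14,12] → █
    (5,5)@(11, 11): e=[-14,42,0] → ·  [on edge]
    (4,6)@(9, 13): e=[-2,14,16] → ·
  covered (3 px):
    · · · · · · · ·
    · · · · · · · ·
    · · · · · · · ·
    · · · · █ · · ·
    · · · · █ · · ·
    · · · · █ · · ·
    · · · · · · · ·
    · · · · · · · ·

Result: [18,12,6]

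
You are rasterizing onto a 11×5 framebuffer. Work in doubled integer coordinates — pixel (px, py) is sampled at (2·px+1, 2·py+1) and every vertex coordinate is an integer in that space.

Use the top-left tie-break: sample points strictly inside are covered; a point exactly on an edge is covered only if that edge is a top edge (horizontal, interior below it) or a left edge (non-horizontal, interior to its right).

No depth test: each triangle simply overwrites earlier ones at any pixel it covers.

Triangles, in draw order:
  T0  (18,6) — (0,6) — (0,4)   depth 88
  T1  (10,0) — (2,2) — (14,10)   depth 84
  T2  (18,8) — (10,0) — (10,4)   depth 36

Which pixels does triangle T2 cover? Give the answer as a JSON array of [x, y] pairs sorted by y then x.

T0:
  2·area = 36
  edge (18, 6)→(0, 6): d=(-18,0) right/bottom  bias=-1
  edge (0, 6)→(0, 4): d=(0,-2) top-left  bias=+0
  edge (0, 4)→(18, 6): d=(18,2) right/bottom  bias=-1
    (0,2)@(1, 5): e=[18,2,16] → #
    (1,2)@(3, 5): e=[18,6,12] → #
    (2,2)@(5, 5): e=[18,10,8] → #
    (3,2)@(7, 5): e=[18,14,4] → #
    (4,2)@(9, 5): e=[18,18,0] → ·  [on edge]
    (0,3)@(1, 7): e=[-18,2,52] → ·
    (1,3)@(3, 7): e=[-18,6,48] → ·
    (2,3)@(5, 7): e=[-18,10,44] → ·
    (3,3)@(7, 7): e=[-18,14,40] → ·
  covered (4 px):
    · · · · · · · · · · ·
    · · · · · · · · · · ·
    # # # # · · · · · · ·
    · · · · · · · · · · ·
    · · · · · · · · · · ·
T1:
  2·area = 88  (B↔C swapped to make it positive)
  edge (10, 0)→(14, 10): d=(4,10) right/bottom  bias=-1
  edge (14, 10)→(2, 2): d=(-12,-8) top-left  bias=+0
  edge (2, 2)→(10, 0): d=(8,-2) top-left  bias=+0
    (3,0)@(7, 1): e=[34,52,2] → #
    (4,0)@(9, 1): e=[14,68,6] → #
    (5,0)@(11, 1): e=[-6,84,10] → ·
    (2,1)@(5, 3): e=[62,12,14] → #
    (5,1)@(11, 3): e=[2,60,26] → #
    (6,1)@(13, 3): e=[-18,76,30] → ·
    (2,2)@(5, 5): e=[70,-12,30] → ·
    (3,2)@(7, 5): e=[50,4,34] → #
    (6,2)@(13, 5): e=[-10,52,46] → ·
    (3,3)@(7, 7): e=[58,-20,50] → ·
    (4,3)@(9, 7): e=[38,-4,54] → ·
    (5,3)@(11, 7): e=[18,12,58] → #
  covered (11 px):
    · · · # # · · · · · ·
    · · # # # # · · · · ·
    · · · # # # · · · · ·
    · · · · · # · · · · ·
    · · · · · · # · · · ·
T2:
  2·area = 32  (B↔C swapped to make it positive)
  edge (18, 8)→(10, 4): d=(-8,-4) top-left  bias=+0
  edge (10, 4)→(10, 0): d=(0,-4) top-left  bias=+0
  edge (10, 0)→(18, 8): d=(8,8) right/bottom  bias=-1
    (5,0)@(11, 1): e=[28,4,0] → ·  [on edge]
    (5,1)@(11, 3): e=[12,4,16] → #
    (6,1)@(13, 3): e=[20,12,0] → ·  [on edge]
    (5,2)@(11, 5): e=[-4,4,32] → ·
    (6,2)@(13, 5): e=[4,12,16] → #
    (7,2)@(15, 5): e=[12,20,0] → ·  [on edge]
    (6,3)@(13, 7): e=[-12,12,32] → ·
    (8,3)@(17, 7): e=[4,28,0] → ·  [on edge]
    (9,4)@(19, 9): e=[-4,36,0] → ·  [on edge]
  covered (2 px):
    · · · · · · · · · · ·
    · · · · · # · · · · ·
    · · · · · · # · · · ·
    · · · · · · · · · · ·
    · · · · · · · · · · ·

Result: [[5,1],[6,2]]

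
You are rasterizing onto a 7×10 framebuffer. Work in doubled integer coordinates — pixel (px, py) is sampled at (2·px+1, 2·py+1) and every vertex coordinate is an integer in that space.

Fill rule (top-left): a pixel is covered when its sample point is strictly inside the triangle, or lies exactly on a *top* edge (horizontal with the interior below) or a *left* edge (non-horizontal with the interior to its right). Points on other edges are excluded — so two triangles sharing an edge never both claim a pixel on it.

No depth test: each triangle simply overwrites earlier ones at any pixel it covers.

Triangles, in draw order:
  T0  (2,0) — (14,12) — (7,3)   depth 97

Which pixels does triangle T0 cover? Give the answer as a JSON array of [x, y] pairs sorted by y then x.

T0:
  2·area = 24  (B↔C swapped to make it positive)
  edge (2, 0)→(7, 3): d=(5,3) right/bottom  bias=-1
  edge (7, 3)→(14, 12): d=(7,9) right/bottom  bias=-1
  edge (14, 12)→(2, 0): d=(-12,-12) top-left  bias=+0
    (1,0)@(3, 1): e=[2,22,0] → X  [on edge]
    (2,0)@(5, 1): e=[-4,4,24] → .
    (1,1)@(3, 3): e=[12,36,-24] → .
    (2,1)@(5, 3): e=[6,18,0] → X  [on edge]
    (3,1)@(7, 3): e=[0,0,24] → .  [on edge]
    (2,2)@(5, 5): e=[16,32,-24] → .
    (3,2)@(7, 5): e=[10,14,0] → X  [on edge]
    (4,2)@(9, 5): e=[4,-4,24] → .
    (3,3)@(7, 7): e=[20,28,-24] → .
    (4,3)@(9, 7): e=[14,10,0] → X  [on edge]
    (5,3)@(11, 7): e=[8,-8,24] → .
    (4,4)@(9, 9): e=[24,24,-24] → .
    (5,4)@(11, 9): e=[18,6,0] → X  [on edge]
    (6,5)@(13, 11): e=[22,2,0] → X  [on edge]
  covered (6 px):
    . X . . . . .
    . . X . . . .
    . . . X . . .
    . . . . X . .
    . . . . . X .
    . . . . . . X
    . . . . . . .
    . . . . . . .
    . . . . . . .
    . . . . . . .

Answer: [[1,0],[2,1],[3,2],[4,3],[5,4],[6,5]]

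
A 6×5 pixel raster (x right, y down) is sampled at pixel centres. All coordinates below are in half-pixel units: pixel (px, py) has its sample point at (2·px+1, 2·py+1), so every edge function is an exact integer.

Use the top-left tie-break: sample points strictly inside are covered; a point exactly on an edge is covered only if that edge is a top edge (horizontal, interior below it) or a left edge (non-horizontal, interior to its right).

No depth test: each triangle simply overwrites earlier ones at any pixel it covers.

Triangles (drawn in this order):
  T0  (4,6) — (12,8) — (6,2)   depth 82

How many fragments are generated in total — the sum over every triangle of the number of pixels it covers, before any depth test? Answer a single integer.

T0:
  2·area = 36  (B↔C swapped to make it positive)
  edge (4, 6)→(6, 2): d=(2,-4) top-left  bias=+0
  edge (6, 2)→(12, 8): d=(6,6) right/bottom  bias=-1
  edge (12, 8)→(4, 6): d=(-8,-2) top-left  bias=+0
    (2,0)@(5, 1): e=[-6,0,42] → ·  [on edge]
    (3,1)@(7, 3): e=[6,0,30] → ·  [on edge]
    (2,2)@(5, 5): e=[2,24,10] → █
    (3,2)@(7, 5): e=[10,12,14] → █
    (4,2)@(9, 5): e=[18,0,18] → ·  [on edge]
    (2,3)@(5, 7): e=[6,36,-6] → ·
    (3,3)@(7, 7): e=[14,24,-2] → ·
    (4,3)@(9, 7): e=[22,12,2] → █
    (5,3)@(11, 7): e=[30,0,6] → ·  [on edge]
    (4,4)@(9, 9): e=[26,24,-14] → ·
  covered (3 px):
    · · · · · ·
    · · · · · ·
    · · █ █ · ·
    · · · · █ ·
    · · · · · ·

Answer: 3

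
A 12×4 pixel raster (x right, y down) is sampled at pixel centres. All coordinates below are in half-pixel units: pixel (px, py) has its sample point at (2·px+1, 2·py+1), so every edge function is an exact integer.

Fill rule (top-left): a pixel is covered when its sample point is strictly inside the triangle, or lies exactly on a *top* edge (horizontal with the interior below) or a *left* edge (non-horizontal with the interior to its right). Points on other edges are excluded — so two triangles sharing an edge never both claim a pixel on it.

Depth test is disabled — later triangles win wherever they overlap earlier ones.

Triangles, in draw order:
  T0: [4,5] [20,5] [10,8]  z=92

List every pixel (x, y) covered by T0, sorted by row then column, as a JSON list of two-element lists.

T0:
  2·area = 48
  edge (4, 5)→(20, 5): d=(16,0) top-left  bias=+0
  edge (20, 5)→(10, 8): d=(-10,3) right/bottom  bias=-1
  edge (10, 8)→(4, 5): d=(-6,-3) top-left  bias=+0
    (0,2)@(1, 5): e=[0,57,-9] → ·  [on edge]
    (1,2)@(3, 5): e=[0,51,-3] → ·  [on edge]
    (2,2)@(5, 5): e=[0,45,3] → █  [on edge]
    (3,2)@(7, 5): e=[0,39,9] → █  [on edge]
    (4,2)@(9, 5): e=[0,33,15] → █  [on edge]
    (5,2)@(11, 5): e=[0,27,21] → █  [on edge]
    (6,2)@(13, 5): e=[0,21,27] → █  [on edge]
    (7,2)@(15, 5): e=[0,15,33] → █  [on edge]
    (8,2)@(17, 5): e=[0,9,39] → █  [on edge]
    (9,2)@(19, 5): e=[0,3,45] → █  [on edge]
    (10,2)@(21, 5): e=[0,-3,51] → ·  [on edge]
    (11,2)@(23, 5): e=[0,-9,57] → ·  [on edge]
  covered (11 px):
    · · · · · · · · · · · ·
    · · · · · · · · · · · ·
    · · █ █ █ █ █ █ █ █ · ·
    · · · · █ █ █ · · · · ·

Answer: [[2,2],[3,2],[4,2],[5,2],[6,2],[7,2],[8,2],[9,2],[4,3],[5,3],[6,3]]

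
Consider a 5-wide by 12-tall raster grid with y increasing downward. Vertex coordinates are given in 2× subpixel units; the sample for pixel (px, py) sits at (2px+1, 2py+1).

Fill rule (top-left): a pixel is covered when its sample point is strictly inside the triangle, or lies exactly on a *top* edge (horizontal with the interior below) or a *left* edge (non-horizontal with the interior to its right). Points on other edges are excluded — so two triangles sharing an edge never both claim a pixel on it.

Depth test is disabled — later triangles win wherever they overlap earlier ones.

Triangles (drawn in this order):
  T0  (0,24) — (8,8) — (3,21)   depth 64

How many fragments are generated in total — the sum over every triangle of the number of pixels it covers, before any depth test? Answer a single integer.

T0:
  2·area = 24
  edge (0, 24)→(8, 8): d=(8,-16) top-left  bias=+0
  edge (8, 8)→(3, 21): d=(-5,13) right/bottom  bias=-1
  edge (3, 21)→(0, 24): d=(-3,3) right/bottom  bias=-1
    (2,7)@(5, 15): e=[8,4,12] → X
    (3,7)@(7, 15): e=[40,-22,6] → .
    (4,7)@(9, 15): e=[72,-48,0] → .  [on edge]
    (2,8)@(5, 17): e=[24,-6,6] → .
    (3,8)@(7, 17): e=[56,-32,0] → .  [on edge]
    (1,9)@(3, 19): e=[8,10,6] → X
    (2,9)@(5, 19): e=[40,-16,0] → .  [on edge]
    (1,10)@(3, 21): e=[24,0,0] → .  [on edge]
    (0,11)@(1, 23): e=[8,16,0] → .  [on edge]
  covered (2 px):
    . . . . .
    . . . . .
    . . . . .
    . . . . .
    . . . . .
    . . . . .
    . . . . .
    . . X . .
    . . . . .
    . X . . .
    . . . . .
    . . . . .

Result: 2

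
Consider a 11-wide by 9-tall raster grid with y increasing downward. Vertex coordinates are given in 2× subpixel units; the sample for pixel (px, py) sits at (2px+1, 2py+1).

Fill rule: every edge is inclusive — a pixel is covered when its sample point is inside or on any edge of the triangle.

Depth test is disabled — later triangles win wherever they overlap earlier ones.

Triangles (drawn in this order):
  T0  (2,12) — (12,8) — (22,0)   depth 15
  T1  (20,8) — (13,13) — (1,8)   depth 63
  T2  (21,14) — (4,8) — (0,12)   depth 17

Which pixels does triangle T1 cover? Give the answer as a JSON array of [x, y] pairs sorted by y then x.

T0:
  2·area = 40  (B↔C swapped to make it positive)
  edge (2, 12)→(22, 0): d=(20,-12) inclusive
  edge (22, 0)→(12, 8): d=(-10,8) inclusive
  edge (12, 8)→(2, 12): d=(-10,4) inclusive
    (8,1)@(17, 3): e=[0,10,30] → X  [on edge]
    (9,1)@(19, 3): e=[24,-6,22] → .
    (7,2)@(15, 5): e=[16,6,18] → X
    (8,2)@(17, 5): e=[40,-10,10] → .
    (5,3)@(11, 7): e=[8,18,14] → X
    (6,3)@(13, 7): e=[32,2,6] → X
    (7,3)@(15, 7): e=[56,-14,-2] → .
    (3,4)@(7, 9): e=[0,30,10] → X  [on edge]
    (4,4)@(9, 9): e=[24,14,2] → X
    (5,4)@(11, 9): e=[48,-2,-6] → .
    (6,4)@(13, 9): e=[72,-18,-14] → .
    (3,5)@(7, 11): e=[40,10,-10] → .
  covered (6 px):
    . . . . . . . . . . .
    . . . . . . . . X . .
    . . . . . . . X . . .
    . . . . . X X . . . .
    . . . X X . . . . . .
    . . . . . . . . . . .
    . . . . . . . . . . .
    . . . . . . . . . . .
    . . . . . . . . . . .
T1:
  2·area = 95
  edge (20, 8)→(13, 13): d=(-7,5) inclusive
  edge (13, 13)→(1, 8): d=(-12,-5) inclusive
  edge (1, 8)→(20, 8): d=(19,0) inclusive
    (2,4)@(5, 9): e=[68,8,19] → X
    (3,4)@(7, 9): e=[58,18,19] → X
    (4,4)@(9, 9): e=[48,28,19] → X
    (5,4)@(11, 9): e=[38,38,19] → X
    (6,4)@(13, 9): e=[28,48,19] → X
    (7,4)@(15, 9): e=[18,58,19] → X
    (8,4)@(17, 9): e=[8,68,19] → X
    (9,4)@(19, 9): e=[-2,78,19] → .
    (2,5)@(5, 11): e=[54,-16,57] → .
    (3,5)@(7, 11): e=[44,-6,57] → .
    (4,5)@(9, 11): e=[34,4,57] → X
    (8,5)@(17, 11): e=[-6,44,57] → .
    (6,6)@(13, 13): e=[0,0,95] → X  [on edge]
  covered (12 px):
    . . . . . . . . . . .
    . . . . . . . . . . .
    . . . . . . . . . . .
    . . . . . . . . . . .
    . . X X X X X X X . .
    . . . . X X X X . . .
    . . . . . . X . . . .
    . . . . . . . . . . .
    . . . . . . . . . . .
T2:
  2·area = 92  (B↔C swapped to make it positive)
  edge (21, 14)→(0, 12): d=(-21,-2) inclusive
  edge (0, 12)→(4, 8): d=(4,-4) inclusive
  edge (4, 8)→(21, 14): d=(17,6) inclusive
    (5,0)@(11, 1): e=[253,0,-161] → .  [on edge]
    (4,1)@(9, 3): e=[207,0,-115] → .  [on edge]
    (3,2)@(7, 5): e=[161,0,-69] → .  [on edge]
    (2,3)@(5, 7): e=[115,0,-23] → .  [on edge]
    (1,4)@(3, 9): e=[69,0,23] → X  [on edge]
    (2,4)@(5, 9): e=[73,8,11] → X
    (3,4)@(7, 9): e=[77,16,-1] → .
    (0,5)@(1, 11): e=[23,0,69] → X  [on edge]
    (3,5)@(7, 11): e=[35,24,33] → X
    (4,5)@(9, 11): e=[39,32,21] → X
    (5,5)@(11, 11): e=[43,40,9] → X
    (6,5)@(13, 11): e=[47,48,-3] → .
  covered (12 px):
    . . . . . . . . . . .
    . . . . . . . . . . .
    . . . . . . . . . . .
    . . . . . . . . . . .
    . X X . . . . . . . .
    X X X X X X . . . . .
    . . . . . X X X X . .
    . . . . . . . . . . .
    . . . . . . . . . . .

Answer: [[2,4],[3,4],[4,4],[5,4],[6,4],[7,4],[8,4],[4,5],[5,5],[6,5],[7,5],[6,6]]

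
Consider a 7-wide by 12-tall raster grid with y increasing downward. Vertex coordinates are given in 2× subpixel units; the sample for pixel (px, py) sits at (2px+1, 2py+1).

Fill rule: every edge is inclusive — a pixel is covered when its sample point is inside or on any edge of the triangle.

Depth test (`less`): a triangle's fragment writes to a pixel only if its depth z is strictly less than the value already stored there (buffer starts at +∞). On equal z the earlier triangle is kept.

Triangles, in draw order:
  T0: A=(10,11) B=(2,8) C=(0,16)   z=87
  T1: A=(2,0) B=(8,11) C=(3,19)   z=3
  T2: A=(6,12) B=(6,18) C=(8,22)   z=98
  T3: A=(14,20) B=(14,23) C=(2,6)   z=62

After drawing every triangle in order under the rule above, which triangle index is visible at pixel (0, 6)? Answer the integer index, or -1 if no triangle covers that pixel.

T0:
  2·area = 70  (B↔C swapped to make it positive)
  edge (10, 11)→(0, 16): d=(-10,5) inclusive
  edge (0, 16)→(2, 8): d=(2,-8) inclusive
  edge (2, 8)→(10, 11): d=(8,3) inclusive
    (1,4)@(3, 9): e=[55,10,5] → █
    (2,4)@(5, 9): e=[45,26,-1] → ·
    (1,5)@(3, 11): e=[35,14,21] → █
    (2,5)@(5, 11): e=[25,30,15] → █
    (3,5)@(7, 11): e=[15,46,9] → █
    (4,5)@(9, 11): e=[5,62,3] → █
    (5,5)@(11, 11): e=[-5,78,-3] → ·
    (0,6)@(1, 13): e=[25,2,43] → █
    (3,6)@(7, 13): e=[-5,50,25] → ·
    (4,6)@(9, 13): e=[-15,66,19] → ·
    (0,7)@(1, 15): e=[5,6,59] → █
    (1,7)@(3, 15): e=[-5,22,53] → ·
  covered (9 px):
    · · · · · · ·
    · · · · · · ·
    · · · · · · ·
    · · · · · · ·
    · █ · · · · ·
    · █ █ █ █ · ·
    █ █ █ · · · ·
    █ · · · · · ·
    · · · · · · ·
    · · · · · · ·
    · · · · · · ·
    · · · · · · ·
T1:
  2·area = 103
  edge (2, 0)→(8, 11): d=(6,11) inclusive
  edge (8, 11)→(3, 19): d=(-5,8) inclusive
  edge (3, 19)→(2, 0): d=(-1,-19) inclusive
    (1,1)@(3, 3): e=[7,80,16] → █
    (2,1)@(5, 3): e=[-15,64,54] → ·
    (6,1)@(13, 3): e=[-103,0,206] → ·  [on edge]
    (1,2)@(3, 5): e=[19,70,14] → █
    (2,2)@(5, 5): e=[-3,54,52] → ·
    (1,3)@(3, 7): e=[31,60,12] → █
    (2,3)@(5, 7): e=[9,44,50] → █
    (3,3)@(7, 7): e=[-13,28,88] → ·
    (1,4)@(3, 9): e=[43,50,10] → █
    (3,4)@(7, 9): e=[-1,18,86] → ·
    (1,5)@(3, 11): e=[55,40,8] → █
    (3,5)@(7, 11): e=[11,8,84] → █
    (1,9)@(3, 19): e=[103,0,0] → █  [on edge]
  covered (15 px):
    · · · · · · ·
    · █ · · · · ·
    · █ · · · · ·
    · █ █ · · · ·
    · █ █ · · · ·
    · █ █ █ · · ·
    · █ █ · · · ·
    · █ █ · · · ·
    · █ · · · · ·
    · █ · · · · ·
    · · · · · · ·
    · · · · · · ·
T2:
  2·area = 12  (B↔C swapped to make it positive)
  edge (6, 12)→(8, 22): d=(2,10) inclusive
  edge (8, 22)→(6, 18): d=(-2,-4) inclusive
  edge (6, 18)→(6, 12): d=(0,-6) inclusive
    (2,3)@(5, 7): e=[0,18,-6] → ·  [on edge]
    (3,8)@(7, 17): e=[0,6,6] → █  [on edge]
    (4,8)@(9, 17): e=[-20,14,18] → ·
    (3,9)@(7, 19): e=[4,2,6] → █
    (4,9)@(9, 19): e=[-16,10,18] → ·
    (3,10)@(7, 21): e=[8,-2,6] → ·
  covered (2 px):
    · · · · · · ·
    · · · · · · ·
    · · · · · · ·
    · · · · · · ·
    · · · · · · ·
    · · · · · · ·
    · · · · · · ·
    · · · · · · ·
    · · · █ · · ·
    · · · █ · · ·
    · · · · · · ·
    · · · · · · ·
T3:
  2·area = 36
  edge (14, 20)→(14, 23): d=(0,3) inclusive
  edge (14, 23)→(2, 6): d=(-12,-17) inclusive
  edge (2, 6)→(14, 20): d=(12,14) inclusive
    (3,6)@(7, 13): e=[21,1,14] → █
    (4,6)@(9, 13): e=[15,35,-14] → ·
    (3,7)@(7, 15): e=[21,-23,38] → ·
    (4,7)@(9, 15): e=[15,11,10] → █
    (5,7)@(11, 15): e=[9,45,-18] → ·
    (4,8)@(9, 17): e=[15,-13,34] → ·
    (5,8)@(11, 17): e=[9,21,6] → █
    (6,8)@(13, 17): e=[3,55,-22] → ·
    (5,9)@(11, 19): e=[9,-3,30] → ·
    (6,9)@(13, 19): e=[3,31,2] → █
    (6,10)@(13, 21): e=[3,7,26] → █
    (6,11)@(13, 23): e=[3,-17,50] → ·
  covered (5 px):
    · · · · · · ·
    · · · · · · ·
    · · · · · · ·
    · · · · · · ·
    · · · · · · ·
    · · · · · · ·
    · · · █ · · ·
    · · · · █ · ·
    · · · · · █ ·
    · · · · · · █
    · · · · · · █
    · · · · · · ·

Z-buffer (winner per pixel, '.' = empty):
  . . . . . . .
  . 1 . . . . .
  . 1 . . . . .
  . 1 1 . . . .
  . 1 1 . . . .
  . 1 1 1 0 . .
  0 1 1 3 . . .
  0 1 1 . 3 . .
  . 1 . 2 . 3 .
  . 1 . 2 . . 3
  . . . . . . 3
  . . . . . . .

Result: 0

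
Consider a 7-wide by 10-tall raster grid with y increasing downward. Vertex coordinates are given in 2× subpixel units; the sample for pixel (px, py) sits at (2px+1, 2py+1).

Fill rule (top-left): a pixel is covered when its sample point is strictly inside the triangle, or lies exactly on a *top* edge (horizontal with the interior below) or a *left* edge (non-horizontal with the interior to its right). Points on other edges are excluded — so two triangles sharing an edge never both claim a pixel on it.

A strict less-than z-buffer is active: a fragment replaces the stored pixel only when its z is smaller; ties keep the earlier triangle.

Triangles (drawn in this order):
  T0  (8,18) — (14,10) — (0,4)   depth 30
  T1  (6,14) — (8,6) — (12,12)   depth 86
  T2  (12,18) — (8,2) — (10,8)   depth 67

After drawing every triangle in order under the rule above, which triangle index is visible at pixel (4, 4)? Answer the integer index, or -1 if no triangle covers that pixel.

T0:
  2·area = 148  (B↔C swapped to make it positive)
  edge (8, 18)→(0, 4): d=(-8,-14) top-left  bias=+0
  edge (0, 4)→(14, 10): d=(14,6) right/bottom  bias=-1
  edge (14, 10)→(8, 18): d=(-6,8) right/bottom  bias=-1
    (0,2)@(1, 5): e=[6,8,134] → █
    (1,2)@(3, 5): e=[34,-4,118] → ·
    (0,3)@(1, 7): e=[-10,36,122] → ·
    (1,3)@(3, 7): e=[18,24,106] → █
    (2,3)@(5, 7): e=[46,12,90] → █
    (3,3)@(7, 7): e=[74,0,74] → ·  [on edge]
    (1,4)@(3, 9): e=[2,52,94] → █
    (3,4)@(7, 9): e=[58,28,62] → █
    (4,4)@(9, 9): e=[86,16,46] → █
    (5,4)@(11, 9): e=[114,4,30] → █
    (6,4)@(13, 9): e=[142,-8,14] → ·
    (1,5)@(3, 11): e=[-14,80,82] → ·
  covered (18 px):
    · · · · · · ·
    · · · · · · ·
    █ · · · · · ·
    · █ █ · · · ·
    · █ █ █ █ █ ·
    · · █ █ █ █ █
    · · · █ █ █ ·
    · · · █ █ · ·
    · · · · · · ·
    · · · · · · ·
T1:
  2·area = 44
  edge (6, 14)→(8, 6): d=(2,-8) top-left  bias=+0
  edge (8, 6)→(12, 12): d=(4,6) right/bottom  bias=-1
  edge (12, 12)→(6, 14): d=(-6,2) right/bottom  bias=-1
    (4,4)@(9, 9): e=[14,6,24] → █
    (5,4)@(11, 9): e=[30,-6,20] → ·
    (3,5)@(7, 11): e=[2,26,16] → █
    (5,5)@(11, 11): e=[34,2,8] → █
    (6,5)@(13, 11): e=[50,-10,4] → ·
    (3,6)@(7, 13): e=[6,34,4] → █
    (4,6)@(9, 13): e=[22,22,0] → ·  [on edge]
    (5,6)@(11, 13): e=[38,10,-4] → ·
    (1,7)@(3, 15): e=[-22,66,0] → ·  [on edge]
    (3,7)@(7, 15): e=[10,42,-8] → ·
  covered (5 px):
    · · · · · · ·
    · · · · · · ·
    · · · · · · ·
    · · · · · · ·
    · · · · █ · ·
    · · · █ █ █ ·
    · · · █ · · ·
    · · · · · · ·
    · · · · · · ·
    · · · · · · ·
T2:
  2·area = 8
  edge (12, 18)→(8, 2): d=(-4,-16) top-left  bias=+0
  edge (8, 2)→(10, 8): d=(2,6) right/bottom  bias=-1
  edge (10, 8)→(12, 18): d=(2,10) right/bottom  bias=-1
    (4,1)@(9, 3): e=[12,-4,0] → ·  [on edge]
    (4,2)@(9, 5): e=[4,0,4] → ·  [on edge]
    (5,5)@(11, 11): e=[12,0,-4] → ·  [on edge]
    (5,6)@(11, 13): e=[4,4,0] → ·  [on edge]
    (6,8)@(13, 17): e=[20,0,-12] → ·  [on edge]
  covered (0 px):
    · · · · · · ·
    · · · · · · ·
    · · · · · · ·
    · · · · · · ·
    · · · · · · ·
    · · · · · · ·
    · · · · · · ·
    · · · · · · ·
    · · · · · · ·
    · · · · · · ·

Z-buffer (winner per pixel, '.' = empty):
  . . . . . . .
  . . . . . . .
  0 . . . . . .
  . 0 0 . . . .
  . 0 0 0 0 0 .
  . . 0 0 0 0 0
  . . . 0 0 0 .
  . . . 0 0 . .
  . . . . . . .
  . . . . . . .

Final: 0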